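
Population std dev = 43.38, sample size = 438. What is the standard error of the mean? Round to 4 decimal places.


SE = sigma / sqrt(n)
sqrt(438) ≈ 20.928450
SE = 43.38 / 20.928450 ≈ 2.072777

2.0728


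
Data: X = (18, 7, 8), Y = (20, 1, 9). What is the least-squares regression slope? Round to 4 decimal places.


b = sum((xi-xbar)(yi-ybar)) / sum((xi-xbar)^2)
n = 3, xbar = 33/3 = 11, ybar = 30/3 = 10
Sxy = sum((xi-xbar)(yi-ybar)) = 109
Sxx = sum((xi-xbar)^2) = 74
b = Sxy / Sxx = 109/74 ≈ 1.472973

1.4730


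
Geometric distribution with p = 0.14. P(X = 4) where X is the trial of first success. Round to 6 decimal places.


P = (1-p)^(k-1) * p
(1-p)^(k-1) = 0.86^3 = 0.636056
P = 0.636056 * 0.14 = 0.08904784

0.089048


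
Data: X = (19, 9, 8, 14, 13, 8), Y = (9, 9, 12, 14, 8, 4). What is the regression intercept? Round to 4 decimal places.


a = ybar - b*xbar, where b = sum((xi-xbar)(yi-ybar)) / sum((xi-xbar)^2)
n = 6, xbar = 71/6 ≈ 11.833333, ybar = 56/6 = 28/3 ≈ 9.333333
Sxy = sum((xi-xbar)(yi-ybar)) = 52/3 ≈ 17.333333
Sxx = sum((xi-xbar)^2) = 569/6 ≈ 94.833333
b = Sxy / Sxx = 104/569 ≈ 0.182777
a = 9.333333 - 0.182777 * 11.833333 = 4080/569 ≈ 7.170475

7.1705


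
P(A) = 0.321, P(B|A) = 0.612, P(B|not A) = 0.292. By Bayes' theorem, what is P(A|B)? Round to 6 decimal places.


P(A|B) = P(B|A)*P(A) / P(B), P(B) = P(B|A)*P(A) + P(B|not A)*P(not A)
P(B|A)*P(A) = 0.612 * 0.321 = 0.196452
P(B|not A)*P(not A) = 0.292 * 0.679 = 0.198268
P(B) = 0.196452 + 0.198268 = 0.39472
P(A|B) = 0.196452 / 0.39472 ≈ 0.49769964

0.497700


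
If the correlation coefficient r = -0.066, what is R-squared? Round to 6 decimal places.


R^2 = r^2 = (-0.066)^2 = 0.004356

0.004356


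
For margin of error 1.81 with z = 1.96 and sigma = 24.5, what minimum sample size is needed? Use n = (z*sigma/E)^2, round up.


z*sigma/E = 1.96 * 24.5 / 1.81 = 4802/181 ≈ 26.530387
(z*sigma/E)^2 ≈ 703.861421
round up: n = 704

704


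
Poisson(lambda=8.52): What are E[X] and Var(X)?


E[X] = Var(X) = lambda = 8.52

8.52, 8.52


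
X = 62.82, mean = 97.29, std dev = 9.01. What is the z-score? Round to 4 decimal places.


z = (X - mu) / sigma
X - mu = 62.82 - 97.29 = -34.47
z = -34.47 / 9.01 = -3447/901 ≈ -3.825749

-3.8257


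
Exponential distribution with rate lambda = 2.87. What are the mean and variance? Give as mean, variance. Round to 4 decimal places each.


mean = 1/lam, var = 1/lam^2
mean = 1 / 2.87 = 100/287 ≈ 0.348432
lam^2 = 2.87^2 = 8.2369
var = 1 / 8.2369 ≈ 0.121405

0.3484, 0.1214


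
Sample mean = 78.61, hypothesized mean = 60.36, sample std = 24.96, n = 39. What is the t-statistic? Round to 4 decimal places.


t = (xbar - mu0) / (s/sqrt(n))
xbar - mu0 = 78.61 - 60.36 = 18.25
sqrt(39) ≈ 6.24499800
s/sqrt(n) = 24.96 / 6.24499800 ≈ 3.99679872
t = 18.25 / 3.99679872 ≈ 4.566154

4.5662


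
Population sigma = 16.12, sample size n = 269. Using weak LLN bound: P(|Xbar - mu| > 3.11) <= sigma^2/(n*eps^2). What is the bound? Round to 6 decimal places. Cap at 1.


bound = min(1, sigma^2/(n*eps^2))
sigma^2 = 16.12^2 = 259.8544
n*eps^2 = 269 * 3.11^2 = 269 * 9.6721 = 2601.7949
sigma^2/(n*eps^2) = 259.8544 / 2601.7949 ≈ 0.09987505

0.099875


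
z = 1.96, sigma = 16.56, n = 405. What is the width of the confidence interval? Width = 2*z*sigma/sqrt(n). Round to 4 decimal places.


width = 2*z*sigma/sqrt(n)
2*z*sigma = 2 * 1.96 * 16.56 = 64.9152
sqrt(405) ≈ 20.124612
width = 64.9152 / 20.124612 ≈ 3.225662

3.2257


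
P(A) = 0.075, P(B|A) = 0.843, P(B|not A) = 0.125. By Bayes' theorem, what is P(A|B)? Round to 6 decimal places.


P(A|B) = P(B|A)*P(A) / P(B), P(B) = P(B|A)*P(A) + P(B|not A)*P(not A)
P(B|A)*P(A) = 0.843 * 0.075 = 0.063225
P(B|not A)*P(not A) = 0.125 * 0.925 = 0.115625
P(B) = 0.063225 + 0.115625 = 0.17885
P(A|B) = 0.063225 / 0.17885 = 2529/7154 ≈ 0.35350853

0.353509


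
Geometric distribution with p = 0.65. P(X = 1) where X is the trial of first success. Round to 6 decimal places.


P = (1-p)^(k-1) * p
(1-p)^(k-1) = 0.35^0 = 1
P = 1 * 0.65 = 0.65

0.650000


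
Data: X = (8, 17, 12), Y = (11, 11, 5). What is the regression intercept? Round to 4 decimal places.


a = ybar - b*xbar, where b = sum((xi-xbar)(yi-ybar)) / sum((xi-xbar)^2)
n = 3, xbar = 37/3 ≈ 12.333333, ybar = 27/3 = 9
Sxy = sum((xi-xbar)(yi-ybar)) = 2
Sxx = sum((xi-xbar)^2) = 122/3 ≈ 40.666667
b = Sxy / Sxx = 3/61 ≈ 0.049180
a = 9 - 0.049180 * 12.333333 = 512/61 ≈ 8.393443

8.3934


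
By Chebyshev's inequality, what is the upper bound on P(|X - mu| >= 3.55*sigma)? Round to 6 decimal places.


P <= 1/k^2
k^2 = 3.55^2 = 12.6025
1/k^2 = 1 / 12.6025 = 400/5041 ≈ 0.07934934

0.079349


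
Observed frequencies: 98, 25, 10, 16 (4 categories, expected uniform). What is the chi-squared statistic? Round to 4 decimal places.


chi2 = sum((O-E)^2/E), E = total/4
total = 149, E = 149/4 = 37.25
(98 - 37.25)^2 / 37.25 = 3690.5625 / 37.25 = 59049/596 ≈ 99.075503
(25 - 37.25)^2 / 37.25 = 150.0625 / 37.25 = 2401/596 ≈ 4.028523
(10 - 37.25)^2 / 37.25 = 742.5625 / 37.25 = 11881/596 ≈ 19.934564
(16 - 37.25)^2 / 37.25 = 451.5625 / 37.25 = 7225/596 ≈ 12.122483
chi2 = 20139/149 ≈ 135.161074

135.1611


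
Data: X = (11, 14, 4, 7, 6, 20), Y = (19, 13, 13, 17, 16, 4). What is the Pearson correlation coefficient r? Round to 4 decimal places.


r = sum((xi-xbar)(yi-ybar)) / sqrt(sum((xi-xbar)^2) * sum((yi-ybar)^2))
n = 6, xbar = 62/6 = 31/3 ≈ 10.333333, ybar = 82/6 = 41/3 ≈ 13.666667
Sxy = sum((xi-xbar)(yi-ybar)) = -328/3 ≈ -109.333333
Sxx = sum((xi-xbar)^2) = 532/3 ≈ 177.333333
Syy = sum((yi-ybar)^2) = 418/3 ≈ 139.333333
sqrt(Sxx*Syy) ≈ 157.189200
r = Sxy / sqrt(Sxx*Syy) = -109.333333 / 157.189200 ≈ -0.695552

-0.6956


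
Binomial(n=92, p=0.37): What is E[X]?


E[X] = n*p = 92 * 0.37 = 34.04

34.04


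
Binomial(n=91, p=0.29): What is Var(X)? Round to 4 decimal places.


Var = n*p*(1-p) = 91 * 0.29 * 0.71 = 18.7369

18.7369


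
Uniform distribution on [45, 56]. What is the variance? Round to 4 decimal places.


Var = (b-a)^2 / 12
(b-a)^2 = (56 - 45)^2 = 121
Var = 121/12 ≈ 10.083333

10.0833


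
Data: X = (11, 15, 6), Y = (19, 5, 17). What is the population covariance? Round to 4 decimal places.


Cov = (1/n)*sum((xi-xbar)(yi-ybar))
n = 3, xbar = 32/3 ≈ 10.666667, ybar = 41/3 ≈ 13.666667
sum((xi-xbar)(yi-ybar)) = -154/3 ≈ -51.333333
Cov = -51.333333 / 3 = -154/9 ≈ -17.111111

-17.1111


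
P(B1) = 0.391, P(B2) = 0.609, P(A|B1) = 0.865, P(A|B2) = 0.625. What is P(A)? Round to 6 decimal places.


P(A) = P(A|B1)*P(B1) + P(A|B2)*P(B2)
P(A|B1)*P(B1) = 0.865 * 0.391 = 0.338215
P(A|B2)*P(B2) = 0.625 * 0.609 = 0.380625
P(A) = 0.338215 + 0.380625 = 0.71884

0.718840


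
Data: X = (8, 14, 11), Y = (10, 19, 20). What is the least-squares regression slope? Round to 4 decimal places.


b = sum((xi-xbar)(yi-ybar)) / sum((xi-xbar)^2)
n = 3, xbar = 33/3 = 11, ybar = 49/3 ≈ 16.333333
Sxy = sum((xi-xbar)(yi-ybar)) = 27
Sxx = sum((xi-xbar)^2) = 18
b = Sxy / Sxx = 1.5

1.5000


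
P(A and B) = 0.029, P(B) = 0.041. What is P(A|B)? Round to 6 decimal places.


P(A|B) = P(A and B) / P(B) = 0.029 / 0.041 = 29/41 ≈ 0.70731707

0.707317


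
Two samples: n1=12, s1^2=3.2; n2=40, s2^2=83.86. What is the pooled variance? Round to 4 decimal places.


sp^2 = ((n1-1)*s1^2 + (n2-1)*s2^2)/(n1+n2-2)
(n1-1)*s1^2 = 11 * 3.2 = 35.2
(n2-1)*s2^2 = 39 * 83.86 = 3270.54
numerator = 35.2 + 3270.54 = 3305.74
n1+n2-2 = 50
sp^2 = 3305.74 / 50 = 66.1148

66.1148


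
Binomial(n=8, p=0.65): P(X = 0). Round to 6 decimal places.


P = C(n,k) * p^k * (1-p)^(n-k)
C(8,0) = 1
p^k = 0.65^0 = 1
(1-p)^(n-k) = 0.35^8 ≈ 0.0002251875
P = 1 * 1 * 0.0002251875 ≈ 0.000225

0.000225


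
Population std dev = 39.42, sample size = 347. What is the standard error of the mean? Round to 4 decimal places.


SE = sigma / sqrt(n)
sqrt(347) ≈ 18.627936
SE = 39.42 / 18.627936 ≈ 2.116176

2.1162


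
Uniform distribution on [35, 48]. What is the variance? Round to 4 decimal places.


Var = (b-a)^2 / 12
(b-a)^2 = (48 - 35)^2 = 169
Var = 169/12 ≈ 14.083333

14.0833


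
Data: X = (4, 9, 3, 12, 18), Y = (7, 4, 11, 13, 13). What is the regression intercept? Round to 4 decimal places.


a = ybar - b*xbar, where b = sum((xi-xbar)(yi-ybar)) / sum((xi-xbar)^2)
n = 5, xbar = 46/5 = 9.2, ybar = 48/5 = 9.6
Sxy = sum((xi-xbar)(yi-ybar)) = 45.4
Sxx = sum((xi-xbar)^2) = 150.8
b = Sxy / Sxx = 227/754 ≈ 0.301061
a = 9.6 - 0.301061 * 9.2 = 2575/377 ≈ 6.830239

6.8302


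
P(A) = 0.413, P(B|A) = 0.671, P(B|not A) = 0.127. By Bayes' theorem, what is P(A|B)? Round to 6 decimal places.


P(A|B) = P(B|A)*P(A) / P(B), P(B) = P(B|A)*P(A) + P(B|not A)*P(not A)
P(B|A)*P(A) = 0.671 * 0.413 = 0.277123
P(B|not A)*P(not A) = 0.127 * 0.587 = 0.074549
P(B) = 0.277123 + 0.074549 = 0.351672
P(A|B) = 0.277123 / 0.351672 ≈ 0.78801554

0.788016


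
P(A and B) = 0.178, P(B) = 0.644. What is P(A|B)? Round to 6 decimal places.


P(A|B) = P(A and B) / P(B) = 0.178 / 0.644 = 89/322 ≈ 0.27639752

0.276398


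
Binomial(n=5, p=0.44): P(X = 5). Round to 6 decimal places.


P = C(n,k) * p^k * (1-p)^(n-k)
C(5,5) = 1
p^k = 0.44^5 ≈ 0.01649162
(1-p)^(n-k) = 0.56^0 = 1
P = 1 * 0.01649162 * 1 ≈ 0.016492

0.016492


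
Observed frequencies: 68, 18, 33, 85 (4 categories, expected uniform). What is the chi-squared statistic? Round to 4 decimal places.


chi2 = sum((O-E)^2/E), E = total/4
total = 204, E = 204/4 = 51
(68 - 51)^2 / 51 = 289 / 51 = 17/3 ≈ 5.666667
(18 - 51)^2 / 51 = 1089 / 51 = 363/17 ≈ 21.352941
(33 - 51)^2 / 51 = 324 / 51 = 108/17 ≈ 6.352941
(85 - 51)^2 / 51 = 1156 / 51 = 68/3 ≈ 22.666667
chi2 = 2858/51 ≈ 56.039216

56.0392


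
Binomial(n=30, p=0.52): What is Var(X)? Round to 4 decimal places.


Var = n*p*(1-p) = 30 * 0.52 * 0.48 = 7.488

7.4880


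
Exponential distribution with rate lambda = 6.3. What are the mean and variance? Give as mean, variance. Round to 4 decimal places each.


mean = 1/lam, var = 1/lam^2
mean = 1 / 6.3 = 10/63 ≈ 0.158730
lam^2 = 6.3^2 = 39.69
var = 1 / 39.69 = 100/3969 ≈ 0.025195

0.1587, 0.0252


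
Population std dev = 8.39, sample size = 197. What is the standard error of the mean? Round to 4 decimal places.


SE = sigma / sqrt(n)
sqrt(197) ≈ 14.035669
SE = 8.39 / 14.035669 ≈ 0.597763

0.5978


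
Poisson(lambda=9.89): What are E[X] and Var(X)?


E[X] = Var(X) = lambda = 9.89

9.89, 9.89


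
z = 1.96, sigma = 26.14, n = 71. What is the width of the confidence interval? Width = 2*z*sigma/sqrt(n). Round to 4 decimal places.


width = 2*z*sigma/sqrt(n)
2*z*sigma = 2 * 1.96 * 26.14 = 102.4688
sqrt(71) ≈ 8.426150
width = 102.4688 / 8.426150 ≈ 12.160809

12.1608


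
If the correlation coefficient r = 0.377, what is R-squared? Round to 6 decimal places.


R^2 = r^2 = (0.377)^2 = 0.142129

0.142129


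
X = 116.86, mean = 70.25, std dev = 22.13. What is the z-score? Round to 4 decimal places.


z = (X - mu) / sigma
X - mu = 116.86 - 70.25 = 46.61
z = 46.61 / 22.13 = 4661/2213 ≈ 2.106191

2.1062


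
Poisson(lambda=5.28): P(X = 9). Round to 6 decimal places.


P = e^(-lam) * lam^k / k!
e^(-5.28) ≈ 0.005092431
lam^k = 5.28^9 ≈ 3189372.922643
k! = 9! = 362880
P = 0.005092431 * 3189372.922643 / 362880 ≈ 0.044758

0.044758


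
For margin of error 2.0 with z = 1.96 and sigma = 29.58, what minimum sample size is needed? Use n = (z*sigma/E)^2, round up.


z*sigma/E = 1.96 * 29.58 / 2.0 = 28.9884
(z*sigma/E)^2 ≈ 840.327335
round up: n = 841

841


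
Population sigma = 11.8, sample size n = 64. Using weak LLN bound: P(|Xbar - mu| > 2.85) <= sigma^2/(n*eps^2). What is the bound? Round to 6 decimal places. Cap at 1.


bound = min(1, sigma^2/(n*eps^2))
sigma^2 = 11.8^2 = 139.24
n*eps^2 = 64 * 2.85^2 = 64 * 8.1225 = 519.84
sigma^2/(n*eps^2) = 139.24 / 519.84 ≈ 0.26785165

0.267852


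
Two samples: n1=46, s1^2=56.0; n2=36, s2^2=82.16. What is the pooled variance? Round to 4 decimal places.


sp^2 = ((n1-1)*s1^2 + (n2-1)*s2^2)/(n1+n2-2)
(n1-1)*s1^2 = 45 * 56.0 = 2520
(n2-1)*s2^2 = 35 * 82.16 = 2875.6
numerator = 2520 + 2875.6 = 5395.6
n1+n2-2 = 80
sp^2 = 5395.6 / 80 = 67.445

67.4450


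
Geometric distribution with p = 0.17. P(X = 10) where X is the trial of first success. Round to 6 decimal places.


P = (1-p)^(k-1) * p
(1-p)^(k-1) = 0.83^9 ≈ 0.1869403
P = 0.1869403 * 0.17 ≈ 0.03177984

0.031780


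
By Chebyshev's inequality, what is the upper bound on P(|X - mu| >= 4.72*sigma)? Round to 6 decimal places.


P <= 1/k^2
k^2 = 4.72^2 = 22.2784
1/k^2 = 1 / 22.2784 ≈ 0.04488653

0.044887


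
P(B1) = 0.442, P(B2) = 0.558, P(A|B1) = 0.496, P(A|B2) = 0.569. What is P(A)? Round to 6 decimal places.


P(A) = P(A|B1)*P(B1) + P(A|B2)*P(B2)
P(A|B1)*P(B1) = 0.496 * 0.442 = 0.219232
P(A|B2)*P(B2) = 0.569 * 0.558 = 0.317502
P(A) = 0.219232 + 0.317502 = 0.536734

0.536734


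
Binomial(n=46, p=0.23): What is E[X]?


E[X] = n*p = 46 * 0.23 = 10.58

10.58


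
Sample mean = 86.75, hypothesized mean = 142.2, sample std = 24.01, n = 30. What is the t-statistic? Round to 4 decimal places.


t = (xbar - mu0) / (s/sqrt(n))
xbar - mu0 = 86.75 - 142.2 = -55.45
sqrt(30) ≈ 5.47722558
s/sqrt(n) = 24.01 / 5.47722558 ≈ 4.38360620
t = -55.45 / 4.38360620 ≈ -12.649403

-12.6494


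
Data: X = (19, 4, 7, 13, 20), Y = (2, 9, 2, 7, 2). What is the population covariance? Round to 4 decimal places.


Cov = (1/n)*sum((xi-xbar)(yi-ybar))
n = 5, xbar = 63/5 = 12.6, ybar = 22/5 = 4.4
sum((xi-xbar)(yi-ybar)) = -58.2
Cov = -58.2 / 5 = -11.64

-11.6400


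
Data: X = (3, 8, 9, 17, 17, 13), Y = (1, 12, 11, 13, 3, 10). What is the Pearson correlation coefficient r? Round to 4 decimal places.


r = sum((xi-xbar)(yi-ybar)) / sqrt(sum((xi-xbar)^2) * sum((yi-ybar)^2))
n = 6, xbar = 67/6 ≈ 11.166667, ybar = 50/6 = 25/3 ≈ 8.333333
Sxy = sum((xi-xbar)(yi-ybar)) = 125/3 ≈ 41.666667
Sxx = sum((xi-xbar)^2) = 917/6 ≈ 152.833333
Syy = sum((yi-ybar)^2) = 382/3 ≈ 127.333333
sqrt(Sxx*Syy) ≈ 139.501892
r = Sxy / sqrt(Sxx*Syy) = 41.666667 / 139.501892 ≈ 0.298682

0.2987


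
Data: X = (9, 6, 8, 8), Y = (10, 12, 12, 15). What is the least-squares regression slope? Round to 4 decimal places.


b = sum((xi-xbar)(yi-ybar)) / sum((xi-xbar)^2)
n = 4, xbar = 31/4 = 7.75, ybar = 49/4 = 12.25
Sxy = sum((xi-xbar)(yi-ybar)) = -1.75
Sxx = sum((xi-xbar)^2) = 4.75
b = Sxy / Sxx = -7/19 ≈ -0.368421

-0.3684


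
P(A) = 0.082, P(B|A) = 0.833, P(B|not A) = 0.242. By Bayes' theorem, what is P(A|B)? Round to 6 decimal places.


P(A|B) = P(B|A)*P(A) / P(B), P(B) = P(B|A)*P(A) + P(B|not A)*P(not A)
P(B|A)*P(A) = 0.833 * 0.082 = 0.068306
P(B|not A)*P(not A) = 0.242 * 0.918 = 0.222156
P(B) = 0.068306 + 0.222156 = 0.290462
P(A|B) = 0.068306 / 0.290462 = 2009/8543 ≈ 0.23516329

0.235163


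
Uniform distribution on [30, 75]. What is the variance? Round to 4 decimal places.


Var = (b-a)^2 / 12
(b-a)^2 = (75 - 30)^2 = 2025
Var = 2025/12 = 168.75

168.7500


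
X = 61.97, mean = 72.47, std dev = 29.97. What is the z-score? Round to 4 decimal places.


z = (X - mu) / sigma
X - mu = 61.97 - 72.47 = -10.5
z = -10.5 / 29.97 = -350/999 ≈ -0.350350

-0.3504


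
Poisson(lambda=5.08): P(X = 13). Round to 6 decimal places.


P = e^(-lam) * lam^k / k!
e^(-5.08) ≈ 0.006219909
lam^k = 5.08^13 ≈ 1500473258.072787
k! = 13! = 6227020800
P = 0.006219909 * 1500473258.072787 / 6227020800 ≈ 0.001499

0.001499


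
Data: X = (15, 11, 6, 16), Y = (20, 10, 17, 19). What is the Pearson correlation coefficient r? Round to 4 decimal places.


r = sum((xi-xbar)(yi-ybar)) / sqrt(sum((xi-xbar)^2) * sum((yi-ybar)^2))
n = 4, xbar = 48/4 = 12, ybar = 66/4 = 16.5
Sxy = sum((xi-xbar)(yi-ybar)) = 24
Sxx = sum((xi-xbar)^2) = 62
Syy = sum((yi-ybar)^2) = 61
sqrt(Sxx*Syy) ≈ 61.497967
r = Sxy / sqrt(Sxx*Syy) = 24 / 61.497967 ≈ 0.390257

0.3903


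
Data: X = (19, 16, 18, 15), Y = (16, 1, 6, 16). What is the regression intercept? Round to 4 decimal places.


a = ybar - b*xbar, where b = sum((xi-xbar)(yi-ybar)) / sum((xi-xbar)^2)
n = 4, xbar = 68/4 = 17, ybar = 39/4 = 9.75
Sxy = sum((xi-xbar)(yi-ybar)) = 5
Sxx = sum((xi-xbar)^2) = 10
b = Sxy / Sxx = 0.5
a = 9.75 - 0.5 * 17 = 1.25

1.2500


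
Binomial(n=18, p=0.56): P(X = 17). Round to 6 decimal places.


P = C(n,k) * p^k * (1-p)^(n-k)
C(18,17) = 18
p^k = 0.56^17 ≈ 0.00005238373
(1-p)^(n-k) = 0.44^1 = 0.44
P = 18 * 0.00005238373 * 0.44 ≈ 0.000415

0.000415


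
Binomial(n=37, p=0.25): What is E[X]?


E[X] = n*p = 37 * 0.25 = 9.25

9.25


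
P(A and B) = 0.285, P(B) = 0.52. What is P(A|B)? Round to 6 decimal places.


P(A|B) = P(A and B) / P(B) = 0.285 / 0.52 = 57/104 ≈ 0.54807692

0.548077


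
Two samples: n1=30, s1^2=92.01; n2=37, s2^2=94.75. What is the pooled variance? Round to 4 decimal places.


sp^2 = ((n1-1)*s1^2 + (n2-1)*s2^2)/(n1+n2-2)
(n1-1)*s1^2 = 29 * 92.01 = 2668.29
(n2-1)*s2^2 = 36 * 94.75 = 3411
numerator = 2668.29 + 3411 = 6079.29
n1+n2-2 = 65
sp^2 = 6079.29 / 65 = 607929/6500 ≈ 93.527538

93.5275


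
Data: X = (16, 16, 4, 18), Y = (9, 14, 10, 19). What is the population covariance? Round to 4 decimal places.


Cov = (1/n)*sum((xi-xbar)(yi-ybar))
n = 4, xbar = 54/4 = 13.5, ybar = 52/4 = 13
sum((xi-xbar)(yi-ybar)) = 48
Cov = 48 / 4 = 12

12.0000


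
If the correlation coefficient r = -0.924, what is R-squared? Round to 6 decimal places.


R^2 = r^2 = (-0.924)^2 = 0.853776

0.853776


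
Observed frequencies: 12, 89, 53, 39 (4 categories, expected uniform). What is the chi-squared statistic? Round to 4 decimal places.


chi2 = sum((O-E)^2/E), E = total/4
total = 193, E = 193/4 = 48.25
(12 - 48.25)^2 / 48.25 = 1314.0625 / 48.25 = 21025/772 ≈ 27.234456
(89 - 48.25)^2 / 48.25 = 1660.5625 / 48.25 = 26569/772 ≈ 34.415803
(53 - 48.25)^2 / 48.25 = 22.5625 / 48.25 = 361/772 ≈ 0.467617
(39 - 48.25)^2 / 48.25 = 85.5625 / 48.25 = 1369/772 ≈ 1.773316
chi2 = 12331/193 ≈ 63.891192

63.8912


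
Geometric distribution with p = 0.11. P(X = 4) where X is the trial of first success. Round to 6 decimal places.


P = (1-p)^(k-1) * p
(1-p)^(k-1) = 0.89^3 = 0.704969
P = 0.704969 * 0.11 = 0.07754659

0.077547


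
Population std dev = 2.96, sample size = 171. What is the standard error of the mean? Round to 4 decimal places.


SE = sigma / sqrt(n)
sqrt(171) ≈ 13.076697
SE = 2.96 / 13.076697 ≈ 0.226357

0.2264


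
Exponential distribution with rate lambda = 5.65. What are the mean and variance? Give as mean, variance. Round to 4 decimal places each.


mean = 1/lam, var = 1/lam^2
mean = 1 / 5.65 = 20/113 ≈ 0.176991
lam^2 = 5.65^2 = 31.9225
var = 1 / 31.9225 ≈ 0.031326

0.1770, 0.0313


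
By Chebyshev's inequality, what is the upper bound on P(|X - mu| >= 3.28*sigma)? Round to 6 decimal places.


P <= 1/k^2
k^2 = 3.28^2 = 10.7584
1/k^2 = 1 / 10.7584 = 625/6724 ≈ 0.09295062

0.092951


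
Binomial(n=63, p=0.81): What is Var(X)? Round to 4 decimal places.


Var = n*p*(1-p) = 63 * 0.81 * 0.19 = 9.6957

9.6957


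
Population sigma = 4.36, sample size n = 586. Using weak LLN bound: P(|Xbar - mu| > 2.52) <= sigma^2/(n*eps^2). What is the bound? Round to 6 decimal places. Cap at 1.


bound = min(1, sigma^2/(n*eps^2))
sigma^2 = 4.36^2 = 19.0096
n*eps^2 = 586 * 2.52^2 = 586 * 6.3504 = 3721.3344
sigma^2/(n*eps^2) = 19.0096 / 3721.3344 ≈ 0.00510828

0.005108


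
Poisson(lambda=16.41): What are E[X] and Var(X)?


E[X] = Var(X) = lambda = 16.41

16.41, 16.41


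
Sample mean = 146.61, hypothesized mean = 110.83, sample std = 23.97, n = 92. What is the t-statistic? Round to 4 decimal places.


t = (xbar - mu0) / (s/sqrt(n))
xbar - mu0 = 146.61 - 110.83 = 35.78
sqrt(92) ≈ 9.59166305
s/sqrt(n) = 23.97 / 9.59166305 ≈ 2.49904525
t = 35.78 / 2.49904525 ≈ 14.317468

14.3175


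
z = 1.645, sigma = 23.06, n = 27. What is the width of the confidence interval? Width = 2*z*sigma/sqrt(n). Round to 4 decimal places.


width = 2*z*sigma/sqrt(n)
2*z*sigma = 2 * 1.645 * 23.06 = 75.8674
sqrt(27) ≈ 5.196152
width = 75.8674 / 5.196152 ≈ 14.600688

14.6007


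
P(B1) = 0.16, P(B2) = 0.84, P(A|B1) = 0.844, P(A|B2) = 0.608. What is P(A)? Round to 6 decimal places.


P(A) = P(A|B1)*P(B1) + P(A|B2)*P(B2)
P(A|B1)*P(B1) = 0.844 * 0.16 = 0.13504
P(A|B2)*P(B2) = 0.608 * 0.84 = 0.51072
P(A) = 0.13504 + 0.51072 = 0.64576

0.645760


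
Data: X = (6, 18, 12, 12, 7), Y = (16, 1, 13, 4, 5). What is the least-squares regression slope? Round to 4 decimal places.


b = sum((xi-xbar)(yi-ybar)) / sum((xi-xbar)^2)
n = 5, xbar = 55/5 = 11, ybar = 39/5 = 7.8
Sxy = sum((xi-xbar)(yi-ybar)) = -76
Sxx = sum((xi-xbar)^2) = 92
b = Sxy / Sxx = -19/23 ≈ -0.826087

-0.8261


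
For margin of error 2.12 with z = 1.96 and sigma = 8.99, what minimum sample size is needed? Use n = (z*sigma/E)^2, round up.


z*sigma/E = 1.96 * 8.99 / 2.12 = 44051/5300 ≈ 8.311509
(z*sigma/E)^2 ≈ 69.081189
round up: n = 70

70


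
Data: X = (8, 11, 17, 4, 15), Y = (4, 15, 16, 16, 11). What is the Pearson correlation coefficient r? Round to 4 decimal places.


r = sum((xi-xbar)(yi-ybar)) / sqrt(sum((xi-xbar)^2) * sum((yi-ybar)^2))
n = 5, xbar = 55/5 = 11, ybar = 62/5 = 12.4
Sxy = sum((xi-xbar)(yi-ybar)) = 16
Sxx = sum((xi-xbar)^2) = 110
Syy = sum((yi-ybar)^2) = 105.2
sqrt(Sxx*Syy) ≈ 107.573231
r = Sxy / sqrt(Sxx*Syy) = 16 / 107.573231 ≈ 0.148736

0.1487


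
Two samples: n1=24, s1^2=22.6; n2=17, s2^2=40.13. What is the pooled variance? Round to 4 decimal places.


sp^2 = ((n1-1)*s1^2 + (n2-1)*s2^2)/(n1+n2-2)
(n1-1)*s1^2 = 23 * 22.6 = 519.8
(n2-1)*s2^2 = 16 * 40.13 = 642.08
numerator = 519.8 + 642.08 = 1161.88
n1+n2-2 = 39
sp^2 = 1161.88 / 39 = 29047/975 ≈ 29.791795

29.7918


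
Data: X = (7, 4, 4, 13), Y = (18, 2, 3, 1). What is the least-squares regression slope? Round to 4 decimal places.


b = sum((xi-xbar)(yi-ybar)) / sum((xi-xbar)^2)
n = 4, xbar = 28/4 = 7, ybar = 24/4 = 6
Sxy = sum((xi-xbar)(yi-ybar)) = -9
Sxx = sum((xi-xbar)^2) = 54
b = Sxy / Sxx = -1/6 ≈ -0.166667

-0.1667


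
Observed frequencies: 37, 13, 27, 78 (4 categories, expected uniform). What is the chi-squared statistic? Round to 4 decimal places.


chi2 = sum((O-E)^2/E), E = total/4
total = 155, E = 155/4 = 38.75
(37 - 38.75)^2 / 38.75 = 3.0625 / 38.75 = 49/620 ≈ 0.079032
(13 - 38.75)^2 / 38.75 = 663.0625 / 38.75 = 10609/620 ≈ 17.111290
(27 - 38.75)^2 / 38.75 = 138.0625 / 38.75 = 2209/620 ≈ 3.562903
(78 - 38.75)^2 / 38.75 = 1540.5625 / 38.75 = 24649/620 ≈ 39.756452
chi2 = 9379/155 ≈ 60.509677

60.5097


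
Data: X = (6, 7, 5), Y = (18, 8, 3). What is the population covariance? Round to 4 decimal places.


Cov = (1/n)*sum((xi-xbar)(yi-ybar))
n = 3, xbar = 18/3 = 6, ybar = 29/3 ≈ 9.666667
sum((xi-xbar)(yi-ybar)) = 5
Cov = 5 / 3 = 5/3 ≈ 1.666667

1.6667


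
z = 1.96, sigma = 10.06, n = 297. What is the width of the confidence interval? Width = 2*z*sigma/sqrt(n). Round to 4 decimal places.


width = 2*z*sigma/sqrt(n)
2*z*sigma = 2 * 1.96 * 10.06 = 39.4352
sqrt(297) ≈ 17.233688
width = 39.4352 / 17.233688 ≈ 2.288262

2.2883


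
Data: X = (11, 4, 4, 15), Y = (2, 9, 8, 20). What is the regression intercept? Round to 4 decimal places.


a = ybar - b*xbar, where b = sum((xi-xbar)(yi-ybar)) / sum((xi-xbar)^2)
n = 4, xbar = 34/4 = 8.5, ybar = 39/4 = 9.75
Sxy = sum((xi-xbar)(yi-ybar)) = 58.5
Sxx = sum((xi-xbar)^2) = 89
b = Sxy / Sxx = 117/178 ≈ 0.657303
a = 9.75 - 0.657303 * 8.5 = 741/178 ≈ 4.162921

4.1629


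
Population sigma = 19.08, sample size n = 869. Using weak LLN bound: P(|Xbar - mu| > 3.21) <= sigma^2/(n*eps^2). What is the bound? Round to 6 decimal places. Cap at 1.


bound = min(1, sigma^2/(n*eps^2))
sigma^2 = 19.08^2 = 364.0464
n*eps^2 = 869 * 3.21^2 = 869 * 10.3041 = 8954.2629
sigma^2/(n*eps^2) = 364.0464 / 8954.2629 ≈ 0.04065621

0.040656


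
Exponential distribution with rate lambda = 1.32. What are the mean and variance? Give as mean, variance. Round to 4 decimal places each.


mean = 1/lam, var = 1/lam^2
mean = 1 / 1.32 = 25/33 ≈ 0.757576
lam^2 = 1.32^2 = 1.7424
var = 1 / 1.7424 = 625/1089 ≈ 0.573921

0.7576, 0.5739


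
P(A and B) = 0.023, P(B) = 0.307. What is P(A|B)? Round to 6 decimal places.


P(A|B) = P(A and B) / P(B) = 0.023 / 0.307 = 23/307 ≈ 0.07491857

0.074919


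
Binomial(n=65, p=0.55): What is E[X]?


E[X] = n*p = 65 * 0.55 = 35.75

35.75


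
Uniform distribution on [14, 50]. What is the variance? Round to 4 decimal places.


Var = (b-a)^2 / 12
(b-a)^2 = (50 - 14)^2 = 1296
Var = 1296/12 = 108

108.0000


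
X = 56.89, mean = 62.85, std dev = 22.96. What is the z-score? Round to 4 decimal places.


z = (X - mu) / sigma
X - mu = 56.89 - 62.85 = -5.96
z = -5.96 / 22.96 = -149/574 ≈ -0.259582

-0.2596


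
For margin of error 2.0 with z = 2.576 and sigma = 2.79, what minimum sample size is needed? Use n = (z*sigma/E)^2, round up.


z*sigma/E = 2.576 * 2.79 / 2.0 = 3.59352
(z*sigma/E)^2 ≈ 12.913386
round up: n = 13

13


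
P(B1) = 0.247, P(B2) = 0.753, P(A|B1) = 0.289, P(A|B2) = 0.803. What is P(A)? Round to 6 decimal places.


P(A) = P(A|B1)*P(B1) + P(A|B2)*P(B2)
P(A|B1)*P(B1) = 0.289 * 0.247 = 0.071383
P(A|B2)*P(B2) = 0.803 * 0.753 = 0.604659
P(A) = 0.071383 + 0.604659 = 0.676042

0.676042


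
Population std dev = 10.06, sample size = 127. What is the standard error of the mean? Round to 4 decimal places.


SE = sigma / sqrt(n)
sqrt(127) ≈ 11.269428
SE = 10.06 / 11.269428 ≈ 0.892681

0.8927


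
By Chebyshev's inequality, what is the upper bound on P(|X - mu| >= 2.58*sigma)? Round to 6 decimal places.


P <= 1/k^2
k^2 = 2.58^2 = 6.6564
1/k^2 = 1 / 6.6564 ≈ 0.15023136

0.150231


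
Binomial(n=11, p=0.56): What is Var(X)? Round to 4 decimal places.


Var = n*p*(1-p) = 11 * 0.56 * 0.44 = 2.7104

2.7104


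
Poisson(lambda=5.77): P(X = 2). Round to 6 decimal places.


P = e^(-lam) * lam^k / k!
e^(-5.77) ≈ 0.003119758
lam^k = 5.77^2 = 33.2929
k! = 2! = 2
P = 0.003119758 * 33.2929 / 2 ≈ 0.051933

0.051933


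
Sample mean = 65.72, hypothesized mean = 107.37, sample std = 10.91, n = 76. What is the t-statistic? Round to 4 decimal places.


t = (xbar - mu0) / (s/sqrt(n))
xbar - mu0 = 65.72 - 107.37 = -41.65
sqrt(76) ≈ 8.71779789
s/sqrt(n) = 10.91 / 8.71779789 ≈ 1.25146283
t = -41.65 / 1.25146283 ≈ -33.281052

-33.2811


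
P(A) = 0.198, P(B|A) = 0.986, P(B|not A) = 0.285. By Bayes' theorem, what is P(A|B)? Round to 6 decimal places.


P(A|B) = P(B|A)*P(A) / P(B), P(B) = P(B|A)*P(A) + P(B|not A)*P(not A)
P(B|A)*P(A) = 0.986 * 0.198 = 0.195228
P(B|not A)*P(not A) = 0.285 * 0.802 = 0.22857
P(B) = 0.195228 + 0.22857 = 0.423798
P(A|B) = 0.195228 / 0.423798 ≈ 0.46066286

0.460663


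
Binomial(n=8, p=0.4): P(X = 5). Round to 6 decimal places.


P = C(n,k) * p^k * (1-p)^(n-k)
C(8,5) = 56
p^k = 0.4^5 = 0.01024
(1-p)^(n-k) = 0.6^3 = 0.216
P = 56 * 0.01024 * 0.216 ≈ 0.123863

0.123863


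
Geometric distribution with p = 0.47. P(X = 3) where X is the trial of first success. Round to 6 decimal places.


P = (1-p)^(k-1) * p
(1-p)^(k-1) = 0.53^2 = 0.2809
P = 0.2809 * 0.47 = 0.132023

0.132023


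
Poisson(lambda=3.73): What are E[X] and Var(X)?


E[X] = Var(X) = lambda = 3.73

3.73, 3.73


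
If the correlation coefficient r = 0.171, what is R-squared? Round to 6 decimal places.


R^2 = r^2 = (0.171)^2 = 0.029241

0.029241


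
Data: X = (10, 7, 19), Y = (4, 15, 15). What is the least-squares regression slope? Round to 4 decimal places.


b = sum((xi-xbar)(yi-ybar)) / sum((xi-xbar)^2)
n = 3, xbar = 36/3 = 12, ybar = 34/3 ≈ 11.333333
Sxy = sum((xi-xbar)(yi-ybar)) = 22
Sxx = sum((xi-xbar)^2) = 78
b = Sxy / Sxx = 11/39 ≈ 0.282051

0.2821


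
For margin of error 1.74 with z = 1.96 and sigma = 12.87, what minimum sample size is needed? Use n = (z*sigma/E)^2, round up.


z*sigma/E = 1.96 * 12.87 / 1.74 = 21021/1450 ≈ 14.497241
(z*sigma/E)^2 ≈ 210.170008
round up: n = 211

211


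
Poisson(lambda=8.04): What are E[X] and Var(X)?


E[X] = Var(X) = lambda = 8.04

8.04, 8.04


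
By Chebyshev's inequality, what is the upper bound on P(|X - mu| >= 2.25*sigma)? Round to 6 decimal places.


P <= 1/k^2
k^2 = 2.25^2 = 5.0625
1/k^2 = 1 / 5.0625 = 16/81 ≈ 0.19753086

0.197531


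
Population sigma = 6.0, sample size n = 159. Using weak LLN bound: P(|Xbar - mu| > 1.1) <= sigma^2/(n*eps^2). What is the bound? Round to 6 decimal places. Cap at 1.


bound = min(1, sigma^2/(n*eps^2))
sigma^2 = 6.0^2 = 36
n*eps^2 = 159 * 1.1^2 = 159 * 1.21 = 192.39
sigma^2/(n*eps^2) = 36 / 192.39 = 1200/6413 ≈ 0.18711991

0.187120


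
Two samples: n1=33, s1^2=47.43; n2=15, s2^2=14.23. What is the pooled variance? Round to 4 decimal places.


sp^2 = ((n1-1)*s1^2 + (n2-1)*s2^2)/(n1+n2-2)
(n1-1)*s1^2 = 32 * 47.43 = 1517.76
(n2-1)*s2^2 = 14 * 14.23 = 199.22
numerator = 1517.76 + 199.22 = 1716.98
n1+n2-2 = 46
sp^2 = 1716.98 / 46 = 85849/2300 ≈ 37.325652

37.3257


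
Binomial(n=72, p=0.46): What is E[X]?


E[X] = n*p = 72 * 0.46 = 33.12

33.12


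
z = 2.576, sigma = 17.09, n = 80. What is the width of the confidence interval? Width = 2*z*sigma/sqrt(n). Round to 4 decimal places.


width = 2*z*sigma/sqrt(n)
2*z*sigma = 2 * 2.576 * 17.09 = 88.04768
sqrt(80) ≈ 8.944272
width = 88.04768 / 8.944272 ≈ 9.844030

9.8440


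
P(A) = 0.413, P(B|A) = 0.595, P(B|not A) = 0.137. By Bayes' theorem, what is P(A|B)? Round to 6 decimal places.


P(A|B) = P(B|A)*P(A) / P(B), P(B) = P(B|A)*P(A) + P(B|not A)*P(not A)
P(B|A)*P(A) = 0.595 * 0.413 = 0.245735
P(B|not A)*P(not A) = 0.137 * 0.587 = 0.080419
P(B) = 0.245735 + 0.080419 = 0.326154
P(A|B) = 0.245735 / 0.326154 ≈ 0.75343243

0.753432


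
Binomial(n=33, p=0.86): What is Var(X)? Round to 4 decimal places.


Var = n*p*(1-p) = 33 * 0.86 * 0.14 = 3.9732

3.9732


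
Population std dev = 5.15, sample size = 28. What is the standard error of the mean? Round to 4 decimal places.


SE = sigma / sqrt(n)
sqrt(28) ≈ 5.291503
SE = 5.15 / 5.291503 ≈ 0.973259

0.9733


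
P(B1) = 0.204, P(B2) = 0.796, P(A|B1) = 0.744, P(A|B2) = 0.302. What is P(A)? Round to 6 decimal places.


P(A) = P(A|B1)*P(B1) + P(A|B2)*P(B2)
P(A|B1)*P(B1) = 0.744 * 0.204 = 0.151776
P(A|B2)*P(B2) = 0.302 * 0.796 = 0.240392
P(A) = 0.151776 + 0.240392 = 0.392168

0.392168


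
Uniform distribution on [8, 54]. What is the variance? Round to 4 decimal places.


Var = (b-a)^2 / 12
(b-a)^2 = (54 - 8)^2 = 2116
Var = 2116/12 ≈ 176.333333

176.3333


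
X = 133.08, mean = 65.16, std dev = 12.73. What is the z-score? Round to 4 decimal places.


z = (X - mu) / sigma
X - mu = 133.08 - 65.16 = 67.92
z = 67.92 / 12.73 = 6792/1273 ≈ 5.335428

5.3354


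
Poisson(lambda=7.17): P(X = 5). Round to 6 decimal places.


P = e^(-lam) * lam^k / k!
e^(-7.17) ≈ 0.0007693227
lam^k = 7.17^5 ≈ 18949.413744
k! = 5! = 120
P = 0.0007693227 * 18949.413744 / 120 ≈ 0.121485

0.121485


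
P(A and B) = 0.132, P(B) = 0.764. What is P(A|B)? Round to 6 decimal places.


P(A|B) = P(A and B) / P(B) = 0.132 / 0.764 = 33/191 ≈ 0.17277487

0.172775


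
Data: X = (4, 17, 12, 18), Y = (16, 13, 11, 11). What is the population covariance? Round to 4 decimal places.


Cov = (1/n)*sum((xi-xbar)(yi-ybar))
n = 4, xbar = 51/4 = 12.75, ybar = 51/4 = 12.75
sum((xi-xbar)(yi-ybar)) = -35.25
Cov = -35.25 / 4 = -8.8125

-8.8125


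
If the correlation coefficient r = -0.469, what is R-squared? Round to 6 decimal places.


R^2 = r^2 = (-0.469)^2 = 0.219961

0.219961


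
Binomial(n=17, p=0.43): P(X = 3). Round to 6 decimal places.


P = C(n,k) * p^k * (1-p)^(n-k)
C(17,3) = 680
p^k = 0.43^3 = 0.079507
(1-p)^(n-k) = 0.57^14 ≈ 0.0003821624
P = 680 * 0.079507 * 0.0003821624 ≈ 0.020662

0.020662


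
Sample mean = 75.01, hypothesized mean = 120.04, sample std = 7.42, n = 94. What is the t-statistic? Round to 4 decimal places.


t = (xbar - mu0) / (s/sqrt(n))
xbar - mu0 = 75.01 - 120.04 = -45.03
sqrt(94) ≈ 9.69535971
s/sqrt(n) = 7.42 / 9.69535971 ≈ 0.76531456
t = -45.03 / 0.76531456 ≈ -58.838551

-58.8386


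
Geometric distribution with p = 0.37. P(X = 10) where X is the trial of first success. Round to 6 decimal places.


P = (1-p)^(k-1) * p
(1-p)^(k-1) = 0.63^9 ≈ 0.01563381
P = 0.01563381 * 0.37 ≈ 0.005784511

0.005785


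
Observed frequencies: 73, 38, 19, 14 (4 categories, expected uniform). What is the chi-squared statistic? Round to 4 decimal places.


chi2 = sum((O-E)^2/E), E = total/4
total = 144, E = 144/4 = 36
(73 - 36)^2 / 36 = 1369 / 36 = 1369/36 ≈ 38.027778
(38 - 36)^2 / 36 = 4 / 36 = 1/9 ≈ 0.111111
(19 - 36)^2 / 36 = 289 / 36 = 289/36 ≈ 8.027778
(14 - 36)^2 / 36 = 484 / 36 = 121/9 ≈ 13.444444
chi2 = 1073/18 ≈ 59.611111

59.6111


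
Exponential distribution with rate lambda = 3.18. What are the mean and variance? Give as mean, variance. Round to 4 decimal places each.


mean = 1/lam, var = 1/lam^2
mean = 1 / 3.18 = 50/159 ≈ 0.314465
lam^2 = 3.18^2 = 10.1124
var = 1 / 10.1124 ≈ 0.098888

0.3145, 0.0989


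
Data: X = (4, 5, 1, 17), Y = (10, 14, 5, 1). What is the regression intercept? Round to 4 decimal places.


a = ybar - b*xbar, where b = sum((xi-xbar)(yi-ybar)) / sum((xi-xbar)^2)
n = 4, xbar = 27/4 = 6.75, ybar = 30/4 = 7.5
Sxy = sum((xi-xbar)(yi-ybar)) = -70.5
Sxx = sum((xi-xbar)^2) = 148.75
b = Sxy / Sxx = -282/595 ≈ -0.473950
a = 7.5 - (-0.473950) * 6.75 = 6366/595 ≈ 10.699160

10.6992


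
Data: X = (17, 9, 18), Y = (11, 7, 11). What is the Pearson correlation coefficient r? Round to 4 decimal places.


r = sum((xi-xbar)(yi-ybar)) / sqrt(sum((xi-xbar)^2) * sum((yi-ybar)^2))
n = 3, xbar = 44/3 ≈ 14.666667, ybar = 29/3 ≈ 9.666667
Sxy = sum((xi-xbar)(yi-ybar)) = 68/3 ≈ 22.666667
Sxx = sum((xi-xbar)^2) = 146/3 ≈ 48.666667
Syy = sum((yi-ybar)^2) = 32/3 ≈ 10.666667
sqrt(Sxx*Syy) ≈ 22.784010
r = Sxy / sqrt(Sxx*Syy) = 22.666667 / 22.784010 ≈ 0.994850

0.9948


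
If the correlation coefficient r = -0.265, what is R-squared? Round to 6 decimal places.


R^2 = r^2 = (-0.265)^2 = 0.070225

0.070225


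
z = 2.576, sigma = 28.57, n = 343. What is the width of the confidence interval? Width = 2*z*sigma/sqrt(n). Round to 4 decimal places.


width = 2*z*sigma/sqrt(n)
2*z*sigma = 2 * 2.576 * 28.57 = 147.19264
sqrt(343) ≈ 18.520259
width = 147.19264 / 18.520259 ≈ 7.947656

7.9477


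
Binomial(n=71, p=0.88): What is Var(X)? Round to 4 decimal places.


Var = n*p*(1-p) = 71 * 0.88 * 0.12 = 7.4976

7.4976


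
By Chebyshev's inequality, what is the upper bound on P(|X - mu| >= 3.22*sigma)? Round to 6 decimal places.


P <= 1/k^2
k^2 = 3.22^2 = 10.3684
1/k^2 = 1 / 10.3684 ≈ 0.09644690

0.096447


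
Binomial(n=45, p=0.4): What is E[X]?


E[X] = n*p = 45 * 0.4 = 18

18


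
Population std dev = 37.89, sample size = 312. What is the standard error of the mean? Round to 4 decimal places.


SE = sigma / sqrt(n)
sqrt(312) ≈ 17.663522
SE = 37.89 / 17.663522 ≈ 2.145099

2.1451


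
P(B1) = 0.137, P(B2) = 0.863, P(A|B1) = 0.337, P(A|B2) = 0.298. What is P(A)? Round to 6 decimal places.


P(A) = P(A|B1)*P(B1) + P(A|B2)*P(B2)
P(A|B1)*P(B1) = 0.337 * 0.137 = 0.046169
P(A|B2)*P(B2) = 0.298 * 0.863 = 0.257174
P(A) = 0.046169 + 0.257174 = 0.303343

0.303343


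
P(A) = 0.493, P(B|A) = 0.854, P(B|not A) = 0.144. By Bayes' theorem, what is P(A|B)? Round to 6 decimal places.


P(A|B) = P(B|A)*P(A) / P(B), P(B) = P(B|A)*P(A) + P(B|not A)*P(not A)
P(B|A)*P(A) = 0.854 * 0.493 = 0.421022
P(B|not A)*P(not A) = 0.144 * 0.507 = 0.073008
P(B) = 0.421022 + 0.073008 = 0.49403
P(A|B) = 0.421022 / 0.49403 ≈ 0.85221950

0.852220


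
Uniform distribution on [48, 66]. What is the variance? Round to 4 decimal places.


Var = (b-a)^2 / 12
(b-a)^2 = (66 - 48)^2 = 324
Var = 324/12 = 27

27.0000


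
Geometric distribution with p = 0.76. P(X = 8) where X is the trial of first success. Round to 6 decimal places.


P = (1-p)^(k-1) * p
(1-p)^(k-1) = 0.24^7 ≈ 0.00004586471
P = 0.00004586471 * 0.76 ≈ 0.00003485718

0.000035


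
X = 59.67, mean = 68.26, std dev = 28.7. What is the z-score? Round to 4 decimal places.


z = (X - mu) / sigma
X - mu = 59.67 - 68.26 = -8.59
z = -8.59 / 28.7 = -859/2870 ≈ -0.299303

-0.2993


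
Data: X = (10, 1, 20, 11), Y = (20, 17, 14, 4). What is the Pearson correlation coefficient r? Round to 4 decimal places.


r = sum((xi-xbar)(yi-ybar)) / sqrt(sum((xi-xbar)^2) * sum((yi-ybar)^2))
n = 4, xbar = 42/4 = 10.5, ybar = 55/4 = 13.75
Sxy = sum((xi-xbar)(yi-ybar)) = -36.5
Sxx = sum((xi-xbar)^2) = 181
Syy = sum((yi-ybar)^2) = 144.75
sqrt(Sxx*Syy) ≈ 161.863368
r = Sxy / sqrt(Sxx*Syy) = -36.5 / 161.863368 ≈ -0.225499

-0.2255


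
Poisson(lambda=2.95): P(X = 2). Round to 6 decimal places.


P = e^(-lam) * lam^k / k!
e^(-2.95) ≈ 0.05233971
lam^k = 2.95^2 = 8.7025
k! = 2! = 2
P = 0.05233971 * 8.7025 / 2 ≈ 0.227743

0.227743


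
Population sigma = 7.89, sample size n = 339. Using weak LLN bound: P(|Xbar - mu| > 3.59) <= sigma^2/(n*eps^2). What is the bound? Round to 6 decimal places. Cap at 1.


bound = min(1, sigma^2/(n*eps^2))
sigma^2 = 7.89^2 = 62.2521
n*eps^2 = 339 * 3.59^2 = 339 * 12.8881 = 4369.0659
sigma^2/(n*eps^2) = 62.2521 / 4369.0659 ≈ 0.01424838

0.014248


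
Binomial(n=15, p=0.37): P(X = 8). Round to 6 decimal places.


P = C(n,k) * p^k * (1-p)^(n-k)
C(15,8) = 6435
p^k = 0.37^8 ≈ 0.0003512479
(1-p)^(n-k) = 0.63^7 ≈ 0.03938981
P = 6435 * 0.0003512479 * 0.03938981 ≈ 0.089032

0.089032


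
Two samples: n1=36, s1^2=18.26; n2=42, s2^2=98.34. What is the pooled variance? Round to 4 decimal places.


sp^2 = ((n1-1)*s1^2 + (n2-1)*s2^2)/(n1+n2-2)
(n1-1)*s1^2 = 35 * 18.26 = 639.1
(n2-1)*s2^2 = 41 * 98.34 = 4031.94
numerator = 639.1 + 4031.94 = 4671.04
n1+n2-2 = 76
sp^2 = 4671.04 / 76 = 29194/475 ≈ 61.461053

61.4611


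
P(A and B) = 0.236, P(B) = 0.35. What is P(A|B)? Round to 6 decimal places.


P(A|B) = P(A and B) / P(B) = 0.236 / 0.35 = 118/175 ≈ 0.67428571

0.674286


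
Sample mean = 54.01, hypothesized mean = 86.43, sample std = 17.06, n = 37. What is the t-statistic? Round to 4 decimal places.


t = (xbar - mu0) / (s/sqrt(n))
xbar - mu0 = 54.01 - 86.43 = -32.42
sqrt(37) ≈ 6.08276253
s/sqrt(n) = 17.06 / 6.08276253 ≈ 2.80464672
t = -32.42 / 2.80464672 ≈ -11.559388

-11.5594


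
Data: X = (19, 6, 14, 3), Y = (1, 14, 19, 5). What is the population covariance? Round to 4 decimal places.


Cov = (1/n)*sum((xi-xbar)(yi-ybar))
n = 4, xbar = 42/4 = 10.5, ybar = 39/4 = 9.75
sum((xi-xbar)(yi-ybar)) = -25.5
Cov = -25.5 / 4 = -6.375

-6.3750


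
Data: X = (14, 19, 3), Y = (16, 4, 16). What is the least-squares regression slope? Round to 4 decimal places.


b = sum((xi-xbar)(yi-ybar)) / sum((xi-xbar)^2)
n = 3, xbar = 36/3 = 12, ybar = 36/3 = 12
Sxy = sum((xi-xbar)(yi-ybar)) = -84
Sxx = sum((xi-xbar)^2) = 134
b = Sxy / Sxx = -42/67 ≈ -0.626866

-0.6269


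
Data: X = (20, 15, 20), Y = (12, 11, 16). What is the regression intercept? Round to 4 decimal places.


a = ybar - b*xbar, where b = sum((xi-xbar)(yi-ybar)) / sum((xi-xbar)^2)
n = 3, xbar = 55/3 ≈ 18.333333, ybar = 39/3 = 13
Sxy = sum((xi-xbar)(yi-ybar)) = 10
Sxx = sum((xi-xbar)^2) = 50/3 ≈ 16.666667
b = Sxy / Sxx = 0.6
a = 13 - 0.6 * 18.333333 = 2

2.0000


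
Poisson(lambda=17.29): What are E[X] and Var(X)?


E[X] = Var(X) = lambda = 17.29

17.29, 17.29


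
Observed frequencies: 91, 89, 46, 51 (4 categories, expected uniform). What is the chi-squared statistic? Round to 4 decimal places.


chi2 = sum((O-E)^2/E), E = total/4
total = 277, E = 277/4 = 69.25
(91 - 69.25)^2 / 69.25 = 473.0625 / 69.25 = 7569/1108 ≈ 6.831227
(89 - 69.25)^2 / 69.25 = 390.0625 / 69.25 = 6241/1108 ≈ 5.632671
(46 - 69.25)^2 / 69.25 = 540.5625 / 69.25 = 8649/1108 ≈ 7.805957
(51 - 69.25)^2 / 69.25 = 333.0625 / 69.25 = 5329/1108 ≈ 4.809567
chi2 = 6947/277 ≈ 25.079422

25.0794
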